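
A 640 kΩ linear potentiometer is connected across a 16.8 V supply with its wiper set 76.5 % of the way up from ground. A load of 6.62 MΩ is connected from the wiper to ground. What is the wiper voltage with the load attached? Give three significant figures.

The wiper splits the pot into (1−α)R = 150.4 kΩ above and αR = 489.6 kΩ below.
Lower section ‖ load = 455.9 kΩ.
V_wiper = 16.8 × 455.9/(150.4 + 455.9) = 12.6 V.

V ≈ 12.6 V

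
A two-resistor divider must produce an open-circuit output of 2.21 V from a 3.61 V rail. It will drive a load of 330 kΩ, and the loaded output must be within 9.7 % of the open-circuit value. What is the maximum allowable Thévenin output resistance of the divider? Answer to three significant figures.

Loading drop = R_th/(R_th + R_L) ≤ 0.0970, so R_th ≤ R_L · ε/(1−ε) = 330 kΩ × 0.0970/0.9030 = 35.4 kΩ.
(Any R1, R2 with R2/(R1+R2) = 0.612 and R1‖R2 ≤ 35.4 kΩ will meet the spec.)

R_th ≤ 35.4 kΩ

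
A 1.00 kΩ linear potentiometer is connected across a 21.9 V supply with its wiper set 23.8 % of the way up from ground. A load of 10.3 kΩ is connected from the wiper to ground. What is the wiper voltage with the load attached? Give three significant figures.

V ≈ 5.12 V

The wiper splits the pot into (1−α)R = 762.0 Ω above and αR = 238.0 Ω below.
Lower section ‖ load = 232.6 Ω.
V_wiper = 21.9 × 232.6/(762.0 + 232.6) = 5.12 V.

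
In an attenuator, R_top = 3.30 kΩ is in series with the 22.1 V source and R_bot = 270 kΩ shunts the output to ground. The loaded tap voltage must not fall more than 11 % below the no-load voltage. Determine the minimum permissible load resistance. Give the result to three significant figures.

R_L(min) ≈ 26.4 kΩ

Output resistance R_th = R_top‖R_bot = (3.30 × 270)/273.3 = 3.260 kΩ.
The fractional drop is R_th/(R_th + R_L); requiring this ≤ 0.110 gives R_L ≥ R_th(1/0.110 − 1) = 3.260 × 8.091 = 26.4 kΩ.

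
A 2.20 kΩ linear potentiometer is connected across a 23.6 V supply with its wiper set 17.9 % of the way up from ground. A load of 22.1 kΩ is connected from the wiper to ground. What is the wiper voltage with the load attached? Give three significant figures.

V ≈ 4.16 V

The wiper splits the pot into (1−α)R = 1806 Ω above and αR = 393.8 Ω below.
Lower section ‖ load = 386.9 Ω.
V_wiper = 23.6 × 386.9/(1806 + 386.9) = 4.16 V.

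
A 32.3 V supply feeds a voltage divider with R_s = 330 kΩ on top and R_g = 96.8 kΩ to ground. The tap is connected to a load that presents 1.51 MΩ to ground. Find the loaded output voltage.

V_out ≈ 6.98 V

The load sits in parallel with R_g: R_g‖R_L = (96.8 × 1510) / (96.8 + 1510) = 90.97 kΩ.
V_out = 32.3 × 90.97 / (330 + 90.97) = 32.3 × 90.97/421.0 = 6.98 V.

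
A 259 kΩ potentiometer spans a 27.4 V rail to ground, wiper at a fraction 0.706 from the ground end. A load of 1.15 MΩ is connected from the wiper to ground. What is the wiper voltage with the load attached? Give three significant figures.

The wiper splits the pot into (1−α)R = 76.15 kΩ above and αR = 182.9 kΩ below.
Lower section ‖ load = 157.8 kΩ.
V_wiper = 27.4 × 157.8/(76.15 + 157.8) = 18.5 V.

V ≈ 18.5 V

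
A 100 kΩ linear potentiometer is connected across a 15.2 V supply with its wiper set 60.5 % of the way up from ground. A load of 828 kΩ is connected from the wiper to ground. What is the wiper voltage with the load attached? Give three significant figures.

The wiper splits the pot into (1−α)R = 39.50 kΩ above and αR = 60.50 kΩ below.
Lower section ‖ load = 56.38 kΩ.
V_wiper = 15.2 × 56.38/(39.50 + 56.38) = 8.94 V.

V ≈ 8.94 V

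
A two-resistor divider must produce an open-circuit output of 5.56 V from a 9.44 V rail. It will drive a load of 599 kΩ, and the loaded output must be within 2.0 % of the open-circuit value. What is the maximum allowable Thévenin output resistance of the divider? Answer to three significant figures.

Loading drop = R_th/(R_th + R_L) ≤ 0.0200, so R_th ≤ R_L · ε/(1−ε) = 599 kΩ × 0.0200/0.9800 = 12.2 kΩ.

R_th ≤ 12.2 kΩ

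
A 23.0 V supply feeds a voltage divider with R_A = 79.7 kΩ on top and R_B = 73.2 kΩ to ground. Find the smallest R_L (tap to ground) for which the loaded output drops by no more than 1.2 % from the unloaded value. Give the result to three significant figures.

R_L(min) ≈ 3.14 MΩ

Output resistance R_th = R_A‖R_B = (79.7 × 73.2)/152.9 = 38.16 kΩ.
The fractional drop is R_th/(R_th + R_L); requiring this ≤ 0.0120 gives R_L ≥ R_th(1/0.0120 − 1) = 38.16 × 82.33 = 3.14 MΩ.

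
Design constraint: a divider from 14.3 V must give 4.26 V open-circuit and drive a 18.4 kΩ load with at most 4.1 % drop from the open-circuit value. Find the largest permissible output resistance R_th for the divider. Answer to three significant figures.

Loading drop = R_th/(R_th + R_L) ≤ 0.0410, so R_th ≤ R_L · ε/(1−ε) = 18.4 kΩ × 0.0410/0.9590 = 787 Ω.

R_th ≤ 787 Ω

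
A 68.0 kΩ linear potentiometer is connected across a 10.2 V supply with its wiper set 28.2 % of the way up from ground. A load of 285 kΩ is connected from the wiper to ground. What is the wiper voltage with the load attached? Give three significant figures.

The wiper splits the pot into (1−α)R = 48.82 kΩ above and αR = 19.18 kΩ below.
Lower section ‖ load = 17.97 kΩ.
V_wiper = 10.2 × 17.97/(48.82 + 17.97) = 2.74 V.

V ≈ 2.74 V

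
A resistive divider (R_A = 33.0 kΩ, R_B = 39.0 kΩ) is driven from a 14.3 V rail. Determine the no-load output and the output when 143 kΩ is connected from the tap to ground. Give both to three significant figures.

Unloaded: 7.75 V; loaded: 6.89 V

Open-circuit: V = 14.3 × 39.0/(33.0 + 39.0) = 7.75 V.
With the load, R_B becomes R_B‖R_L = 30.64 kΩ, so V = 14.3 × 30.64/63.64 = 6.89 V.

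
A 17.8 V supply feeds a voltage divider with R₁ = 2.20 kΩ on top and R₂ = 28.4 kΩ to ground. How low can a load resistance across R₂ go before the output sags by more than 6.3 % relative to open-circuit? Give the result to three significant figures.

R_L(min) ≈ 30.4 kΩ

Output resistance R_th = R₁‖R₂ = (2.20 × 28.4)/30.60 = 2.042 kΩ.
The fractional drop is R_th/(R_th + R_L); requiring this ≤ 0.0630 gives R_L ≥ R_th(1/0.0630 − 1) = 2.042 × 14.87 = 30.4 kΩ.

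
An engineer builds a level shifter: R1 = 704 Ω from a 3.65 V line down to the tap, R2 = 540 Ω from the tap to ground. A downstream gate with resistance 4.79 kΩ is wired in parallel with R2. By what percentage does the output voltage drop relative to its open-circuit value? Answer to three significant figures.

The divider's output (Thévenin) resistance is R1‖R2 = 305.6 Ω.
Fractional drop under load = R_th/(R_th + R_L) = 305.6 / (305.6 + 4790) = 0.05997.
So the output falls by 6.00 %.

6.00 %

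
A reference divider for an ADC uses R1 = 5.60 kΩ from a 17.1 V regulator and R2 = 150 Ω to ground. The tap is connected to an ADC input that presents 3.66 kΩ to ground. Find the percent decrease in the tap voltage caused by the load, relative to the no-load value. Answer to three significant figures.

The divider's output (Thévenin) resistance is R1‖R2 = 146.1 Ω.
Fractional drop under load = R_th/(R_th + R_L) = 146.1 / (146.1 + 3660) = 0.03838.
So the output falls by 3.84 %.

3.84 %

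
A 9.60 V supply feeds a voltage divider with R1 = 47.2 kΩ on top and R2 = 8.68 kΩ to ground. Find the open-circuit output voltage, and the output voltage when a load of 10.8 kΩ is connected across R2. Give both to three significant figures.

Open-circuit: V = 9.60 × 8.68/(47.2 + 8.68) = 1.49 V.
With the load, R2 becomes R2‖R_L = 4.812 kΩ, so V = 9.60 × 4.812/52.01 = 0.888 V.

Unloaded: 1.49 V; loaded: 0.888 V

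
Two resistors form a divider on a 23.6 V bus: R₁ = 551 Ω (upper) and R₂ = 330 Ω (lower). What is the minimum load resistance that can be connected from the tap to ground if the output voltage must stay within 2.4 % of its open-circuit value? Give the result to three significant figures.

Output resistance R_th = R₁‖R₂ = (551 × 330)/881.0 = 206.4 Ω.
The fractional drop is R_th/(R_th + R_L); requiring this ≤ 0.0240 gives R_L ≥ R_th(1/0.0240 − 1) = 206.4 × 40.67 = 8.39 kΩ.

R_L(min) ≈ 8.39 kΩ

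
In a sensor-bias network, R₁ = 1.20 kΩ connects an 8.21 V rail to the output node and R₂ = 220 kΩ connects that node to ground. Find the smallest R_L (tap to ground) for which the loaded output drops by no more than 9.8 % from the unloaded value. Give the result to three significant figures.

R_L(min) ≈ 11.0 kΩ

Output resistance R_th = R₁‖R₂ = (1.20 × 220)/221.2 = 1.193 kΩ.
The fractional drop is R_th/(R_th + R_L); requiring this ≤ 0.0980 gives R_L ≥ R_th(1/0.0980 − 1) = 1.193 × 9.204 = 11.0 kΩ.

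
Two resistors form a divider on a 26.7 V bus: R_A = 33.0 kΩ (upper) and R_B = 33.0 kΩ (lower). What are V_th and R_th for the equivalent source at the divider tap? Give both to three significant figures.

V_th is the open-circuit tap voltage: 26.7 × 33.0/(33.0 + 33.0) = 13.3 V.
With the supply zeroed, R_A and R_B appear in parallel from the tap: R_th = R_A‖R_B = (33.0 × 33.0)/66.00 = 16.5 kΩ.

V_th = 13.3 V, R_th = 16.5 kΩ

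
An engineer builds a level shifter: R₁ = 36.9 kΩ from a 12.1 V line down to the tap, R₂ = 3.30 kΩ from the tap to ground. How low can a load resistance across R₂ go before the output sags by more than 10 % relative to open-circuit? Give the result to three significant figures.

R_L(min) ≈ 27.3 kΩ

Output resistance R_th = R₁‖R₂ = (36.9 × 3.30)/40.20 = 3.029 kΩ.
The fractional drop is R_th/(R_th + R_L); requiring this ≤ 0.100 gives R_L ≥ R_th(1/0.100 − 1) = 3.029 × 9.000 = 27.3 kΩ.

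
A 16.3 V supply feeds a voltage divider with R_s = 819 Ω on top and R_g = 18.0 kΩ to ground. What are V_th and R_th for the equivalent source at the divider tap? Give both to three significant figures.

V_th is the open-circuit tap voltage: 16.3 × 18000/(819 + 18000) = 15.6 V.
With the supply zeroed, R_s and R_g appear in parallel from the tap: R_th = R_s‖R_g = (819 × 18000)/18820 = 783 Ω.

V_th = 15.6 V, R_th = 783 Ω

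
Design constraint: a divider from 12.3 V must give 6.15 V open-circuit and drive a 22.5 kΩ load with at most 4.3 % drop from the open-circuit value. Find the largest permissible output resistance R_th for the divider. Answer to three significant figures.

Loading drop = R_th/(R_th + R_L) ≤ 0.0430, so R_th ≤ R_L · ε/(1−ε) = 22.5 kΩ × 0.0430/0.9570 = 1.01 kΩ.
(Any R1, R2 with R2/(R1+R2) = 0.500 and R1‖R2 ≤ 1.01 kΩ will meet the spec.)

R_th ≤ 1.01 kΩ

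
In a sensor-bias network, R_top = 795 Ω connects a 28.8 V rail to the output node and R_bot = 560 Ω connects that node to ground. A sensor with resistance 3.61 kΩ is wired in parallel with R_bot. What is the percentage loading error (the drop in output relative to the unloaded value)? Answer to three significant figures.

8.34 %

Unloaded V = 28.8 × 560/1355 = 11.903 V.
Loaded: R_bot‖R_L = 484.8 Ω, giving V = 28.8 × 484.8/1280 = 10.910 V.
Drop = (11.903 − 10.910) / 11.903 = 8.34 %.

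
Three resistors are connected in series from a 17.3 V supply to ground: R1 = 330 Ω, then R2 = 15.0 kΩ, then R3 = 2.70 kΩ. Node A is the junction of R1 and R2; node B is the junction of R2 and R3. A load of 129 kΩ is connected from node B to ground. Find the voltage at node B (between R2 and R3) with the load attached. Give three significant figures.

V ≈ 2.55 V

At node B, R3 is in parallel with the load: R3‖R_L = 2645 Ω.
Below node A the resistance is R2 + (R3‖R_L) = 17640 Ω, so V_A = 17.3 × 17640/17970 = 16.98 V.
Then V_B = V_A × (R3‖R_L)/(R2 + R3‖R_L) = 16.98 × 2645/17640 = 2.55 V.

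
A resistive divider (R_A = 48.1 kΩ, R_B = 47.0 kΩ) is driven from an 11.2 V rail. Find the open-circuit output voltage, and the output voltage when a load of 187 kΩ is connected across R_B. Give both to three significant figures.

Unloaded: 5.54 V; loaded: 4.91 V

Open-circuit: V = 11.2 × 47.0/(48.1 + 47.0) = 5.54 V.
With the load, R_B becomes R_B‖R_L = 37.56 kΩ, so V = 11.2 × 37.56/85.66 = 4.91 V.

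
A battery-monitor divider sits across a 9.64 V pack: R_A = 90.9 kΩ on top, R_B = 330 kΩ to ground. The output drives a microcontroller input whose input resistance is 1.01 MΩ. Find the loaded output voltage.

The load sits in parallel with R_B: R_B‖R_L = (330 × 1010) / (330 + 1010) = 248.7 kΩ.
V_out = 9.64 × 248.7 / (90.9 + 248.7) = 9.64 × 248.7/339.6 = 7.06 V.
(Unloaded it would have been 7.56 V.)

V_out ≈ 7.06 V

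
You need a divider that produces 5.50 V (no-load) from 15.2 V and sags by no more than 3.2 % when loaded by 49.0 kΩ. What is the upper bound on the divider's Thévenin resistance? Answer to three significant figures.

Loading drop = R_th/(R_th + R_L) ≤ 0.0320, so R_th ≤ R_L · ε/(1−ε) = 49.0 kΩ × 0.0320/0.9680 = 1.62 kΩ.
(Any R1, R2 with R2/(R1+R2) = 0.362 and R1‖R2 ≤ 1.62 kΩ will meet the spec.)

R_th ≤ 1.62 kΩ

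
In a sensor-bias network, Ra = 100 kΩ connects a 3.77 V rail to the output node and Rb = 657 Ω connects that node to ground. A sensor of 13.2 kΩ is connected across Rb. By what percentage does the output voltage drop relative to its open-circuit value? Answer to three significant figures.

4.71 %

The divider's output (Thévenin) resistance is Ra‖Rb = 652.7 Ω.
Fractional drop under load = R_th/(R_th + R_L) = 652.7 / (652.7 + 13200) = 0.04712.
So the output falls by 4.71 %.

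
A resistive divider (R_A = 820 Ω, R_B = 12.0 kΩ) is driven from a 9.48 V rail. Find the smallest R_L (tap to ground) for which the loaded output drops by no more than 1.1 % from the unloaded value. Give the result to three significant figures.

R_L(min) ≈ 69.0 kΩ

Output resistance R_th = R_A‖R_B = (820 × 12000)/12820 = 767.6 Ω.
The fractional drop is R_th/(R_th + R_L); requiring this ≤ 0.0110 gives R_L ≥ R_th(1/0.0110 − 1) = 767.6 × 89.91 = 69.0 kΩ.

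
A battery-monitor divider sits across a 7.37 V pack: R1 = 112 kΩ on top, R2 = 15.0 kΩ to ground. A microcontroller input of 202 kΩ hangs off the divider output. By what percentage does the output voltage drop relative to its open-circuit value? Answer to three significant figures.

6.15 %

The divider's output (Thévenin) resistance is R1‖R2 = 13.23 kΩ.
Fractional drop under load = R_th/(R_th + R_L) = 13.23 / (13.23 + 202) = 0.06146.
So the output falls by 6.15 %.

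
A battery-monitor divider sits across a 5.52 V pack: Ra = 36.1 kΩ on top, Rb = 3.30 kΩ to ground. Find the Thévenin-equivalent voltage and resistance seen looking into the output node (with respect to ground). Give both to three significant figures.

V_th = 0.462 V, R_th = 3.02 kΩ

V_th is the open-circuit tap voltage: 5.52 × 3.30/(36.1 + 3.30) = 0.462 V.
With the supply zeroed, Ra and Rb appear in parallel from the tap: R_th = Ra‖Rb = (36.1 × 3.30)/39.40 = 3.02 kΩ.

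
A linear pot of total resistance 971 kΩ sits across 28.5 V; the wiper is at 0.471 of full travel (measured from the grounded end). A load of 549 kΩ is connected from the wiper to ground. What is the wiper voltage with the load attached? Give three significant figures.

The wiper splits the pot into (1−α)R = 513.7 kΩ above and αR = 457.3 kΩ below.
Lower section ‖ load = 249.5 kΩ.
V_wiper = 28.5 × 249.5/(513.7 + 249.5) = 9.32 V.

V ≈ 9.32 V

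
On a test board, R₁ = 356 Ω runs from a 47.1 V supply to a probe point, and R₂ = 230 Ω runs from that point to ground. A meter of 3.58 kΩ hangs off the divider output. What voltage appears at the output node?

V_out ≈ 17.8 V

The load sits in parallel with R₂: R₂‖R_L = (230 × 3580) / (230 + 3580) = 216.1 Ω.
V_out = 47.1 × 216.1 / (356 + 216.1) = 47.1 × 216.1/572.1 = 17.8 V.
(Unloaded it would have been 18.5 V.)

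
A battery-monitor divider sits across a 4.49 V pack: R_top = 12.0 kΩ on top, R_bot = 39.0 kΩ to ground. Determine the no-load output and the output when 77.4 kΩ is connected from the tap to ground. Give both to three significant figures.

Open-circuit: V = 4.49 × 39.0/(12.0 + 39.0) = 3.43 V.
With the load, R_bot becomes R_bot‖R_L = 25.93 kΩ, so V = 4.49 × 25.93/37.93 = 3.07 V.

Unloaded: 3.43 V; loaded: 3.07 V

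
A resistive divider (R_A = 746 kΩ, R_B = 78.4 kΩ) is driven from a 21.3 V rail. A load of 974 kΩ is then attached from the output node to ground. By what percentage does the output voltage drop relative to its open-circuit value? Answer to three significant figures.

6.79 %

The divider's output (Thévenin) resistance is R_A‖R_B = 70.94 kΩ.
Fractional drop under load = R_th/(R_th + R_L) = 70.94 / (70.94 + 974) = 0.06789.
So the output falls by 6.79 %.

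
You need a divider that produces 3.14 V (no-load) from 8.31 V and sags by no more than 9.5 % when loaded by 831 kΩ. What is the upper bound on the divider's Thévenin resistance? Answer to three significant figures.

R_th ≤ 87.2 kΩ

Loading drop = R_th/(R_th + R_L) ≤ 0.0950, so R_th ≤ R_L · ε/(1−ε) = 831 kΩ × 0.0950/0.9050 = 87.2 kΩ.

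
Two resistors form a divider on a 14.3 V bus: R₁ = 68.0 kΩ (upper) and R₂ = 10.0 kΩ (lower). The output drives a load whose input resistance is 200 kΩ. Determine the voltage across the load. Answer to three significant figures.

The load sits in parallel with R₂: R₂‖R_L = (10.0 × 200) / (10.0 + 200) = 9.524 kΩ.
V_out = 14.3 × 9.524 / (68.0 + 9.524) = 14.3 × 9.524/77.52 = 1.76 V.

V_out ≈ 1.76 V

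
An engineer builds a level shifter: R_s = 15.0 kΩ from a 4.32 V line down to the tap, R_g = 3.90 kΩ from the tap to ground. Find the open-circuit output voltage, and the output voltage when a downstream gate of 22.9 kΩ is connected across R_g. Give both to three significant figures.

Unloaded: 0.891 V; loaded: 0.785 V

Open-circuit: V = 4.32 × 3.90/(15.0 + 3.90) = 0.891 V.
With the load, R_g becomes R_g‖R_L = 3.332 kΩ, so V = 4.32 × 3.332/18.33 = 0.785 V.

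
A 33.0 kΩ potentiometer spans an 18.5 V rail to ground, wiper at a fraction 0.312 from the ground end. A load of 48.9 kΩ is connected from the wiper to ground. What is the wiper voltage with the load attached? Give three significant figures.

The wiper splits the pot into (1−α)R = 22.70 kΩ above and αR = 10.30 kΩ below.
Lower section ‖ load = 8.505 kΩ.
V_wiper = 18.5 × 8.505/(22.70 + 8.505) = 5.04 V.

V ≈ 5.04 V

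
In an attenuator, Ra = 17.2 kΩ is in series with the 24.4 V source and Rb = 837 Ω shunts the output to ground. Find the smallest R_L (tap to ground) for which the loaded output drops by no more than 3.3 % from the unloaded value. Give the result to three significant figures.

R_L(min) ≈ 23.4 kΩ

Output resistance R_th = Ra‖Rb = (17200 × 837)/18040 = 798.2 Ω.
The fractional drop is R_th/(R_th + R_L); requiring this ≤ 0.0330 gives R_L ≥ R_th(1/0.0330 − 1) = 798.2 × 29.30 = 23.4 kΩ.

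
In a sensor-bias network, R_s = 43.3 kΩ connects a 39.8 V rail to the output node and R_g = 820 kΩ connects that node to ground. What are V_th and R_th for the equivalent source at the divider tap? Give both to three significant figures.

V_th = 37.8 V, R_th = 41.1 kΩ

V_th is the open-circuit tap voltage: 39.8 × 820/(43.3 + 820) = 37.8 V.
With the supply zeroed, R_s and R_g appear in parallel from the tap: R_th = R_s‖R_g = (43.3 × 820)/863.3 = 41.1 kΩ.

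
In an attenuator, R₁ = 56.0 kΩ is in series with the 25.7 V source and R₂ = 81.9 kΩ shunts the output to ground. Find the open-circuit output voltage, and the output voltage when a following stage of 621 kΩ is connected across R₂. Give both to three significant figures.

Open-circuit: V = 25.7 × 81.9/(56.0 + 81.9) = 15.3 V.
With the load, R₂ becomes R₂‖R_L = 72.36 kΩ, so V = 25.7 × 72.36/128.4 = 14.5 V.

Unloaded: 15.3 V; loaded: 14.5 V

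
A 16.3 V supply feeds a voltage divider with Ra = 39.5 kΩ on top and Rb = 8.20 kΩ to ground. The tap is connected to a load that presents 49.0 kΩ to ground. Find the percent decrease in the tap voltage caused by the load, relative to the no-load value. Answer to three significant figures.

12.2 %

Unloaded V = 16.3 × 8.20/47.70 = 2.8021 V.
Loaded: Rb‖R_L = 7.024 kΩ, giving V = 16.3 × 7.024/46.52 = 2.4610 V.
Drop = (2.8021 − 2.4610) / 2.8021 = 12.2 %.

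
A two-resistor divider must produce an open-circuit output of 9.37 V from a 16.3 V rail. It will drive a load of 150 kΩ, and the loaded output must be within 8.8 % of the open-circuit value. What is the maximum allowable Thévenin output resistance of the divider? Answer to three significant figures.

Loading drop = R_th/(R_th + R_L) ≤ 0.0880, so R_th ≤ R_L · ε/(1−ε) = 150 kΩ × 0.0880/0.9120 = 14.5 kΩ.
(Any R1, R2 with R2/(R1+R2) = 0.575 and R1‖R2 ≤ 14.5 kΩ will meet the spec.)

R_th ≤ 14.5 kΩ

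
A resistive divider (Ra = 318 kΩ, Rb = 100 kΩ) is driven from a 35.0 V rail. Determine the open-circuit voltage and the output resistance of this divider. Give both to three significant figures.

V_th is the open-circuit tap voltage: 35.0 × 100/(318 + 100) = 8.37 V.
With the supply zeroed, Ra and Rb appear in parallel from the tap: R_th = Ra‖Rb = (318 × 100)/418.0 = 76.1 kΩ.

V_th = 8.37 V, R_th = 76.1 kΩ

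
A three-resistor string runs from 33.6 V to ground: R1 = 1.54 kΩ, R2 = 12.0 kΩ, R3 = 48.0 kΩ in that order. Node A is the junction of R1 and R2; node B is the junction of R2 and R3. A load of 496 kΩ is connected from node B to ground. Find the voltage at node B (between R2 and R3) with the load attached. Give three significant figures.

V ≈ 25.7 V

At node B, R3 is in parallel with the load: R3‖R_L = 43.76 kΩ.
Below node A the resistance is R2 + (R3‖R_L) = 55.76 kΩ, so V_A = 33.6 × 55.76/57.30 = 32.70 V.
Then V_B = V_A × (R3‖R_L)/(R2 + R3‖R_L) = 32.70 × 43.76/55.76 = 25.7 V.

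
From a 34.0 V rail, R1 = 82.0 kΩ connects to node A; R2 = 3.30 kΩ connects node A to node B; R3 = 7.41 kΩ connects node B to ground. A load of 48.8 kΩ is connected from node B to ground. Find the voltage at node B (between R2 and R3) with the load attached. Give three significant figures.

V ≈ 2.38 V

At node B, R3 is in parallel with the load: R3‖R_L = 6.433 kΩ.
Below node A the resistance is R2 + (R3‖R_L) = 9.733 kΩ, so V_A = 34.0 × 9.733/91.73 = 3.608 V.
Then V_B = V_A × (R3‖R_L)/(R2 + R3‖R_L) = 3.608 × 6.433/9.733 = 2.38 V.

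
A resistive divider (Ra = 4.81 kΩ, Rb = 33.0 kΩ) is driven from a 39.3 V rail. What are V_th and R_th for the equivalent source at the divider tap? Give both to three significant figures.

V_th = 34.3 V, R_th = 4.20 kΩ

V_th is the open-circuit tap voltage: 39.3 × 33.0/(4.81 + 33.0) = 34.3 V.
With the supply zeroed, Ra and Rb appear in parallel from the tap: R_th = Ra‖Rb = (4.81 × 33.0)/37.81 = 4.20 kΩ.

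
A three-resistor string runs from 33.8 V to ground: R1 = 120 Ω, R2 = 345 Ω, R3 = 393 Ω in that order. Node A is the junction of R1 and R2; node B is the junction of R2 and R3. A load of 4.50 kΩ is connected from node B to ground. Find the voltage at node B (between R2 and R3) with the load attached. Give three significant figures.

At node B, R3 is in parallel with the load: R3‖R_L = 361.4 Ω.
Below node A the resistance is R2 + (R3‖R_L) = 706.4 Ω, so V_A = 33.8 × 706.4/826.4 = 28.89 V.
Then V_B = V_A × (R3‖R_L)/(R2 + R3‖R_L) = 28.89 × 361.4/706.4 = 14.8 V.

V ≈ 14.8 V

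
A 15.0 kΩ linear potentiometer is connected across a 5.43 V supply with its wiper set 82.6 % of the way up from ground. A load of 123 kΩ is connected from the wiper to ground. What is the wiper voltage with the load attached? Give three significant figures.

The wiper splits the pot into (1−α)R = 2.610 kΩ above and αR = 12.39 kΩ below.
Lower section ‖ load = 11.26 kΩ.
V_wiper = 5.43 × 11.26/(2.610 + 11.26) = 4.41 V.

V ≈ 4.41 V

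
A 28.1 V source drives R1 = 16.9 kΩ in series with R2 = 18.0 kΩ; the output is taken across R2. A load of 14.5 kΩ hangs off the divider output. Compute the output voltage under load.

The load sits in parallel with R2: R2‖R_L = (18.0 × 14.5) / (18.0 + 14.5) = 8.031 kΩ.
V_out = 28.1 × 8.031 / (16.9 + 8.031) = 28.1 × 8.031/24.93 = 9.05 V.

V_out ≈ 9.05 V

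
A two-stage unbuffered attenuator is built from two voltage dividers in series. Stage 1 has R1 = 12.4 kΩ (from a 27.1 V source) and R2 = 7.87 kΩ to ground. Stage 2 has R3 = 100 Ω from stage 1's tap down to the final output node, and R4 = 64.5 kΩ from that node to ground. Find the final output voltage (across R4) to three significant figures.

V_out ≈ 9.78 V

Stage 2 presents R3+R4 = 64600 Ω as a load on stage 1's tap.
Stage 1's lower leg becomes R2‖(R3+R4) = 7015 Ω, so V_mid = 27.1 × 7015/19420 = 9.792 V.
Stage 2 is itself unloaded: V_out = V_mid × R4/(R3+R4) = 9.792 × 64500/64600 = 9.78 V.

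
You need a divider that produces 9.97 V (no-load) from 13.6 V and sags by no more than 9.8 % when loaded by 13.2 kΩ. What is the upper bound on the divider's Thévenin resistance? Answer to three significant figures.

Loading drop = R_th/(R_th + R_L) ≤ 0.0980, so R_th ≤ R_L · ε/(1−ε) = 13.2 kΩ × 0.0980/0.9020 = 1.43 kΩ.
(Any R1, R2 with R2/(R1+R2) = 0.733 and R1‖R2 ≤ 1.43 kΩ will meet the spec.)

R_th ≤ 1.43 kΩ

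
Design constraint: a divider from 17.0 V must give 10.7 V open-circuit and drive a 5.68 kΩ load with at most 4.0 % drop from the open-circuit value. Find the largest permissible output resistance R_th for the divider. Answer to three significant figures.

Loading drop = R_th/(R_th + R_L) ≤ 0.0400, so R_th ≤ R_L · ε/(1−ε) = 5.68 kΩ × 0.0400/0.9600 = 237 Ω.

R_th ≤ 237 Ω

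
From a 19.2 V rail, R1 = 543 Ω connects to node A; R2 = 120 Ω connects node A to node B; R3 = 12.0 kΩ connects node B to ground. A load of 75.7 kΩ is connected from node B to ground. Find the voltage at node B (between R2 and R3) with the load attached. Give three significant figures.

At node B, R3 is in parallel with the load: R3‖R_L = 10360 Ω.
Below node A the resistance is R2 + (R3‖R_L) = 10480 Ω, so V_A = 19.2 × 10480/11020 = 18.25 V.
Then V_B = V_A × (R3‖R_L)/(R2 + R3‖R_L) = 18.25 × 10360/10480 = 18.0 V.

V ≈ 18.0 V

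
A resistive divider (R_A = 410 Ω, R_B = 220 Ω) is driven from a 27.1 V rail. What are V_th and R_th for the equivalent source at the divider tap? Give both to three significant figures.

V_th = 9.46 V, R_th = 143 Ω

V_th is the open-circuit tap voltage: 27.1 × 220/(410 + 220) = 9.46 V.
With the supply zeroed, R_A and R_B appear in parallel from the tap: R_th = R_A‖R_B = (410 × 220)/630.0 = 143 Ω.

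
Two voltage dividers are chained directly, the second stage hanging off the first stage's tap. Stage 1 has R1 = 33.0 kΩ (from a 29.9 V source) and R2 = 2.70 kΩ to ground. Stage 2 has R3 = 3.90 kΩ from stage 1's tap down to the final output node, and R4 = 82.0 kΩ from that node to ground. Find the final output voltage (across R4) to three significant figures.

Stage 2 presents R3+R4 = 85.90 kΩ as a load on stage 1's tap.
Stage 1's lower leg becomes R2‖(R3+R4) = 2.618 kΩ, so V_mid = 29.9 × 2.618/35.62 = 2.197 V.
Stage 2 is itself unloaded: V_out = V_mid × R4/(R3+R4) = 2.197 × 82.0/85.90 = 2.10 V.

V_out ≈ 2.10 V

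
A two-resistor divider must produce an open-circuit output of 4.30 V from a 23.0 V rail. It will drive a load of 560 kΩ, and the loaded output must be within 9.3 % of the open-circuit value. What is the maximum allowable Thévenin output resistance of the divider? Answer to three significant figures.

R_th ≤ 57.4 kΩ

Loading drop = R_th/(R_th + R_L) ≤ 0.0930, so R_th ≤ R_L · ε/(1−ε) = 560 kΩ × 0.0930/0.9070 = 57.4 kΩ.
(Any R1, R2 with R2/(R1+R2) = 0.187 and R1‖R2 ≤ 57.4 kΩ will meet the spec.)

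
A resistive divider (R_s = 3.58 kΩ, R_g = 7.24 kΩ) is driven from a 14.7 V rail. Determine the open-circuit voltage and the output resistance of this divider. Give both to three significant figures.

V_th is the open-circuit tap voltage: 14.7 × 7.24/(3.58 + 7.24) = 9.84 V.
With the supply zeroed, R_s and R_g appear in parallel from the tap: R_th = R_s‖R_g = (3.58 × 7.24)/10.82 = 2.40 kΩ.

V_th = 9.84 V, R_th = 2.40 kΩ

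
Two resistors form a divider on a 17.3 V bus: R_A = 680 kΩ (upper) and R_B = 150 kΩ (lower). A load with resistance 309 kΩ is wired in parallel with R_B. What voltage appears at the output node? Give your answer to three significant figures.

The load sits in parallel with R_B: R_B‖R_L = (150 × 309) / (150 + 309) = 101.0 kΩ.
V_out = 17.3 × 101.0 / (680 + 101.0) = 17.3 × 101.0/781.0 = 2.24 V.
(Unloaded it would have been 3.13 V.)

V_out ≈ 2.24 V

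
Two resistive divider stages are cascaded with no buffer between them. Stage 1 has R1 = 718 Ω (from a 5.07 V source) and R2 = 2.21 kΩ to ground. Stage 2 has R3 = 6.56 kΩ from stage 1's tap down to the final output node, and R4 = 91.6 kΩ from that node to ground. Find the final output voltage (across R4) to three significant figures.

Stage 2 presents R3+R4 = 98160 Ω as a load on stage 1's tap.
Stage 1's lower leg becomes R2‖(R3+R4) = 2161 Ω, so V_mid = 5.07 × 2161/2879 = 3.806 V.
Stage 2 is itself unloaded: V_out = V_mid × R4/(R3+R4) = 3.806 × 91600/98160 = 3.55 V.

V_out ≈ 3.55 V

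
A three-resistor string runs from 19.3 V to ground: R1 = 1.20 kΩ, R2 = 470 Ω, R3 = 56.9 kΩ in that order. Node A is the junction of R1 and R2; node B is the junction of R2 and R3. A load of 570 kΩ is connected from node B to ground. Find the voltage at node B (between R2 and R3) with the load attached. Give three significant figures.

At node B, R3 is in parallel with the load: R3‖R_L = 51740 Ω.
Below node A the resistance is R2 + (R3‖R_L) = 52210 Ω, so V_A = 19.3 × 52210/53410 = 18.87 V.
Then V_B = V_A × (R3‖R_L)/(R2 + R3‖R_L) = 18.87 × 51740/52210 = 18.7 V.

V ≈ 18.7 V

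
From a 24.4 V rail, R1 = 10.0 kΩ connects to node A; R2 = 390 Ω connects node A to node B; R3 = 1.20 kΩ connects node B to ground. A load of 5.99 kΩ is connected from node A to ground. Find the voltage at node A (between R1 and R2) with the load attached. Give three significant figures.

V ≈ 2.72 V

Below node A the series string R2+R3 = 1590 Ω sits in parallel with the 5990 Ω load: 1256 Ω.
V_A = 24.4 × 1256/(10000 + 1256) = 2.72 V.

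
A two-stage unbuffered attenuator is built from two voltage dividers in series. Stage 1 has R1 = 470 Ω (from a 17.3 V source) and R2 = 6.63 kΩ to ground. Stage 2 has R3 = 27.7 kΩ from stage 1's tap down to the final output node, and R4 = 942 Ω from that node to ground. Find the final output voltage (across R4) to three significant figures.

V_out ≈ 0.523 V

Stage 2 presents R3+R4 = 28640 Ω as a load on stage 1's tap.
Stage 1's lower leg becomes R2‖(R3+R4) = 5384 Ω, so V_mid = 17.3 × 5384/5854 = 15.91 V.
Stage 2 is itself unloaded: V_out = V_mid × R4/(R3+R4) = 15.91 × 942/28640 = 0.523 V.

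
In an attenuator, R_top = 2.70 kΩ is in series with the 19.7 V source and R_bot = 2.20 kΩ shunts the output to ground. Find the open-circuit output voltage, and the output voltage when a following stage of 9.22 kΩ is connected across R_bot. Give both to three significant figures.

Open-circuit: V = 19.7 × 2.20/(2.70 + 2.20) = 8.84 V.
With the load, R_bot becomes R_bot‖R_L = 1.776 kΩ, so V = 19.7 × 1.776/4.476 = 7.82 V.

Unloaded: 8.84 V; loaded: 7.82 V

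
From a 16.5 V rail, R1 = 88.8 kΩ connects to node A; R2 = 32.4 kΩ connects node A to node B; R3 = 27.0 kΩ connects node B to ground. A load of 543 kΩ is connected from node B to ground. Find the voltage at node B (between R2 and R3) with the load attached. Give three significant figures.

V ≈ 2.89 V

At node B, R3 is in parallel with the load: R3‖R_L = 25.72 kΩ.
Below node A the resistance is R2 + (R3‖R_L) = 58.12 kΩ, so V_A = 16.5 × 58.12/146.9 = 6.527 V.
Then V_B = V_A × (R3‖R_L)/(R2 + R3‖R_L) = 6.527 × 25.72/58.12 = 2.89 V.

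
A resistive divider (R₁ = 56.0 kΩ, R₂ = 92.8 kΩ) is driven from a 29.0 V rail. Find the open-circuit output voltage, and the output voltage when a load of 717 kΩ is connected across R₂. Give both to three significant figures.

Open-circuit: V = 29.0 × 92.8/(56.0 + 92.8) = 18.1 V.
With the load, R₂ becomes R₂‖R_L = 82.17 kΩ, so V = 29.0 × 82.17/138.2 = 17.2 V.

Unloaded: 18.1 V; loaded: 17.2 V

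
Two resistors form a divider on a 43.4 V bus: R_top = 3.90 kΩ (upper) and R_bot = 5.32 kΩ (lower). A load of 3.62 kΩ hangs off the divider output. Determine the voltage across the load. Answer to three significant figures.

The load sits in parallel with R_bot: R_bot‖R_L = (5.32 × 3.62) / (5.32 + 3.62) = 2.154 kΩ.
V_out = 43.4 × 2.154 / (3.90 + 2.154) = 43.4 × 2.154/6.054 = 15.4 V.
(Unloaded it would have been 25.0 V.)

V_out ≈ 15.4 V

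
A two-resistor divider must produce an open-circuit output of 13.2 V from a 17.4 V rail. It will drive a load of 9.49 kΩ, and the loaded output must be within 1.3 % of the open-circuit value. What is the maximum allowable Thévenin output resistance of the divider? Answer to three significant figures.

Loading drop = R_th/(R_th + R_L) ≤ 0.0130, so R_th ≤ R_L · ε/(1−ε) = 9.49 kΩ × 0.0130/0.9870 = 125 Ω.

R_th ≤ 125 Ω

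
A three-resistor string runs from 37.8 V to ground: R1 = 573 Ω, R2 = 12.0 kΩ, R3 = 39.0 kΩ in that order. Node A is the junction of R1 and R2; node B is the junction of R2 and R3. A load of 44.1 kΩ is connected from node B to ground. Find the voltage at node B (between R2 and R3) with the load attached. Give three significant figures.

At node B, R3 is in parallel with the load: R3‖R_L = 20700 Ω.
Below node A the resistance is R2 + (R3‖R_L) = 32700 Ω, so V_A = 37.8 × 32700/33270 = 37.15 V.
Then V_B = V_A × (R3‖R_L)/(R2 + R3‖R_L) = 37.15 × 20700/32700 = 23.5 V.

V ≈ 23.5 V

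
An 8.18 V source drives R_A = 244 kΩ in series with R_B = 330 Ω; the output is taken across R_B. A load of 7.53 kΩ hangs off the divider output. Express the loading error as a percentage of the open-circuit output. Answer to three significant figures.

The divider's output (Thévenin) resistance is R_A‖R_B = 329.6 Ω.
Fractional drop under load = R_th/(R_th + R_L) = 329.6 / (329.6 + 7530) = 0.04193.
So the output falls by 4.19 %.

4.19 %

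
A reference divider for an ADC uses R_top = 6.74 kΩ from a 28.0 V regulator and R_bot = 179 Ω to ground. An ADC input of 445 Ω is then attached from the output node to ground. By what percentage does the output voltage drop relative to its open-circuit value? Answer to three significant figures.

The divider's output (Thévenin) resistance is R_top‖R_bot = 174.4 Ω.
Fractional drop under load = R_th/(R_th + R_L) = 174.4 / (174.4 + 445) = 0.2815.
So the output falls by 28.2 %.

28.2 %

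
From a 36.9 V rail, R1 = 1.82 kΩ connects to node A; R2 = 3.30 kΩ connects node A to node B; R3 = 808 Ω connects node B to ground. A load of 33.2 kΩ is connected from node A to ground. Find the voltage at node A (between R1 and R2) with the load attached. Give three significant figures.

Below node A the series string R2+R3 = 4108 Ω sits in parallel with the 33200 Ω load: 3656 Ω.
V_A = 36.9 × 3656/(1820 + 3656) = 24.6 V.

V ≈ 24.6 V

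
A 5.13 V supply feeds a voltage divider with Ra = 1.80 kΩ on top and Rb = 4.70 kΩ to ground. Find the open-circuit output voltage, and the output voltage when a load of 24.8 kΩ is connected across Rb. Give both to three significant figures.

Unloaded: 3.71 V; loaded: 3.52 V

Open-circuit: V = 5.13 × 4.70/(1.80 + 4.70) = 3.71 V.
With the load, Rb becomes Rb‖R_L = 3.951 kΩ, so V = 5.13 × 3.951/5.751 = 3.52 V.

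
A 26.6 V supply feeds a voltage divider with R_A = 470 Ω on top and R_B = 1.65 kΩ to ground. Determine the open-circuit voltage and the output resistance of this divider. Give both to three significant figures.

V_th = 20.7 V, R_th = 366 Ω

V_th is the open-circuit tap voltage: 26.6 × 1650/(470 + 1650) = 20.7 V.
With the supply zeroed, R_A and R_B appear in parallel from the tap: R_th = R_A‖R_B = (470 × 1650)/2120 = 366 Ω.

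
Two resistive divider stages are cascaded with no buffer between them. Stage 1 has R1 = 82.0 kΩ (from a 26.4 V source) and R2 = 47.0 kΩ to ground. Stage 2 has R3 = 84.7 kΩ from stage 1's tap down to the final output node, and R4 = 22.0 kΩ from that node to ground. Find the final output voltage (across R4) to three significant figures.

V_out ≈ 1.55 V

Stage 2 presents R3+R4 = 106.7 kΩ as a load on stage 1's tap.
Stage 1's lower leg becomes R2‖(R3+R4) = 32.63 kΩ, so V_mid = 26.4 × 32.63/114.6 = 7.515 V.
Stage 2 is itself unloaded: V_out = V_mid × R4/(R3+R4) = 7.515 × 22.0/106.7 = 1.55 V.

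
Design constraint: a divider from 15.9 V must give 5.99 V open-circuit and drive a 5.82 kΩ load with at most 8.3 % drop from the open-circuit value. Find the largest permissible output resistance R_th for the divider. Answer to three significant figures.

Loading drop = R_th/(R_th + R_L) ≤ 0.0830, so R_th ≤ R_L · ε/(1−ε) = 5.82 kΩ × 0.0830/0.9170 = 527 Ω.

R_th ≤ 527 Ω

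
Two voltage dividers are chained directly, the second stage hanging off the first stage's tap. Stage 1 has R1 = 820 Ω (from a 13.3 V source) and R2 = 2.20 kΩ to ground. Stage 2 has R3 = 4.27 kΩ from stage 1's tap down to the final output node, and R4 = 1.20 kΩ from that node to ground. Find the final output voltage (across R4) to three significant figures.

V_out ≈ 1.92 V

Stage 2 presents R3+R4 = 5470 Ω as a load on stage 1's tap.
Stage 1's lower leg becomes R2‖(R3+R4) = 1569 Ω, so V_mid = 13.3 × 1569/2389 = 8.735 V.
Stage 2 is itself unloaded: V_out = V_mid × R4/(R3+R4) = 8.735 × 1200/5470 = 1.92 V.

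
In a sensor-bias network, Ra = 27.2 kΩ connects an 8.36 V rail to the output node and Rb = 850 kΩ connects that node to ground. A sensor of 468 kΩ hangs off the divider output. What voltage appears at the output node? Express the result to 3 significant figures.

The load sits in parallel with Rb: Rb‖R_L = (850 × 468) / (850 + 468) = 301.8 kΩ.
V_out = 8.36 × 301.8 / (27.2 + 301.8) = 8.36 × 301.8/329.0 = 7.67 V.
(Unloaded it would have been 8.10 V.)

V_out ≈ 7.67 V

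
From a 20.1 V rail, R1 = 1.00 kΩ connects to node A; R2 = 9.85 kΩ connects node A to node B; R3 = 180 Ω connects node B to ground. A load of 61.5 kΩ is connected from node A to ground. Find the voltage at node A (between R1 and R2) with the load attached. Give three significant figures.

Below node A the series string R2+R3 = 10030 Ω sits in parallel with the 61500 Ω load: 8624 Ω.
V_A = 20.1 × 8624/(1000 + 8624) = 18.0 V.

V ≈ 18.0 V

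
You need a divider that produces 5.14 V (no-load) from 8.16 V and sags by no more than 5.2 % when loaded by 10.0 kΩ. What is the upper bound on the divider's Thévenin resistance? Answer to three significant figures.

R_th ≤ 549 Ω

Loading drop = R_th/(R_th + R_L) ≤ 0.0520, so R_th ≤ R_L · ε/(1−ε) = 10.0 kΩ × 0.0520/0.9480 = 549 Ω.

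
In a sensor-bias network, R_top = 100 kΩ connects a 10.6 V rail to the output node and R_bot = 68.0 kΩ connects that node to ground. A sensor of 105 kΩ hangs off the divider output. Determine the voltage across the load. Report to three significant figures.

V_out ≈ 3.10 V

The load sits in parallel with R_bot: R_bot‖R_L = (68.0 × 105) / (68.0 + 105) = 41.27 kΩ.
V_out = 10.6 × 41.27 / (100 + 41.27) = 10.6 × 41.27/141.3 = 3.10 V.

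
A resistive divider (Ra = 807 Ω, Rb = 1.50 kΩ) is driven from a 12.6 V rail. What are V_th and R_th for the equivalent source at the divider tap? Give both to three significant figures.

V_th = 8.19 V, R_th = 525 Ω

V_th is the open-circuit tap voltage: 12.6 × 1500/(807 + 1500) = 8.19 V.
With the supply zeroed, Ra and Rb appear in parallel from the tap: R_th = Ra‖Rb = (807 × 1500)/2307 = 525 Ω.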